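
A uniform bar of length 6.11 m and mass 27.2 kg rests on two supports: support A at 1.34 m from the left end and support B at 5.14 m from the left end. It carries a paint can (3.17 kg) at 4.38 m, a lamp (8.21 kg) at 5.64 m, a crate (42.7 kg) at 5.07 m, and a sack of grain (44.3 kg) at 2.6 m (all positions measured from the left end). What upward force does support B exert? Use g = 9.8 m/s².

Take moments about support A.
Beam weight: 27.2 × 9.8 = 266.6 N down at 3.055 m → arm 1.715 m, τ = 266.6 × 1.715 = 457.2 N·m clockwise.
Paint can: 3.17 × 9.8 = 31.07 N down at 4.38 m → arm 3.04 m, τ = 31.07 × 3.04 = 94.45 N·m clockwise.
Lamp: 8.21 × 9.8 = 80.46 N down at 5.64 m → arm 4.3 m, τ = 80.46 × 4.3 = 346 N·m clockwise.
Crate: 42.7 × 9.8 = 418.5 N down at 5.07 m → arm 3.73 m, τ = 418.5 × 3.73 = 1561 N·m clockwise.
Sack of grain: 44.3 × 9.8 = 434.1 N down at 2.6 m → arm 1.26 m, τ = 434.1 × 1.26 = 547 N·m clockwise.
Net load moment about support A = 3006 N·m clockwise.
Reaction R at support B is upward at 5.14 m, arm 3.8 m → moment R × 3.8 counterclockwise.
Balancing moments: R × 3.8 = 3006, giving R = 791 N.

R_B ≈ 791 N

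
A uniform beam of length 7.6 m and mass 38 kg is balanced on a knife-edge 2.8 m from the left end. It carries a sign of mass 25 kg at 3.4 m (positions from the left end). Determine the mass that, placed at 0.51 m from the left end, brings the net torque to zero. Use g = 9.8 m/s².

About the knife-edge (at 2.8 m from the left end):
Beam weight: 38 × 9.8 = 372.4 N down at 3.8 m → arm 1 m, τ = 372.4 × 1 = 372.4 N·m clockwise.
Sign: 25 × 9.8 = 245 N down at 3.4 m → arm 0.6 m, τ = 245 × 0.6 = 147 N·m clockwise.
Net moment of known loads = 519.4 N·m clockwise.
An unknown mass m at 0.51 m has arm 2.29 m; its moment is m·g·2.29 counterclockwise.
Στ = 0 ⇒ m × 9.8 × 2.29 = 519.4 ⇒ m = 519.4 / (9.8 × 2.29) = 23.1 kg.

m ≈ 23.1 kg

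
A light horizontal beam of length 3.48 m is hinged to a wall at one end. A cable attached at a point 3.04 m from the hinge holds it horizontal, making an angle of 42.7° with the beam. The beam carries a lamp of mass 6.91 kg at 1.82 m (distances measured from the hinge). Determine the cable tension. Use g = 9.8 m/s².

T ≈ 59.8 N

About the hinge:
Lamp: 6.91 × 9.8 = 67.72 N down at 1.82 m → arm 1.82 m, τ = 67.72 × 1.82 = 123.3 N·m clockwise.
Total clockwise load moment = 123.3 N·m.
The cable tension T acts at 3.04 m; only its component perpendicular to the beam, T sinθ, produces torque. sin 42.7° = 0.6782.
For rotational equilibrium, T × 3.04 × 0.6782 = 123.3, so T = 123.3 / 2.062 = 59.8 N.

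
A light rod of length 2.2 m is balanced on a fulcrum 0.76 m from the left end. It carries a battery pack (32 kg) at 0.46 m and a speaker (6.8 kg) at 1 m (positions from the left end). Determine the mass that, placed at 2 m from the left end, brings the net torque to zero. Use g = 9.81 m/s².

Choose the fulcrum (at 0.76 m from the left end) as the axis so the support reaction has zero arm there.
Battery pack: 32 × 9.81 = 313.9 N down at 0.46 m → arm 0.3 m, τ = 313.9 × 0.3 = 94.17 N·m counterclockwise.
Speaker: 6.8 × 9.81 = 66.71 N down at 1 m → arm 0.24 m, τ = 66.71 × 0.24 = 16.01 N·m clockwise.
Net moment of known loads = 78.16 N·m counterclockwise.
An unknown mass m at 2 m has arm 1.24 m; its moment is m·g·1.24 clockwise.
Στ = 0 ⇒ m × 9.81 × 1.24 = 78.16 ⇒ m = 78.16 / (9.81 × 1.24) = 6.43 kg.

m ≈ 6.43 kg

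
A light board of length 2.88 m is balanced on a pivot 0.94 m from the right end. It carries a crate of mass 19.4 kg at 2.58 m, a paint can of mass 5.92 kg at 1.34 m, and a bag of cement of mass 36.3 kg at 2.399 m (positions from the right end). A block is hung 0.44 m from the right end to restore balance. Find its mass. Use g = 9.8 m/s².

Take moments about the pivot (at 0.94 m from the right end).
Crate: 19.4 × 9.8 = 190.1 N down at 2.58 m → arm 1.64 m, τ = 190.1 × 1.64 = 311.8 N·m counterclockwise.
Paint can: 5.92 × 9.8 = 58.02 N down at 1.34 m → arm 0.4 m, τ = 58.02 × 0.4 = 23.21 N·m counterclockwise.
Bag of cement: 36.3 × 9.8 = 355.7 N down at 2.399 m → arm 1.459 m, τ = 355.7 × 1.459 = 519 N·m counterclockwise.
Net moment of known loads = 854 N·m counterclockwise.
An unknown mass m at 0.44 m has arm 0.5 m; its moment is m·g·0.5 clockwise.
Setting net torque to zero: m × 9.8 × 0.5 = 854 → m = 854 / (9.8 × 0.5) = 174 kg.

m ≈ 174 kg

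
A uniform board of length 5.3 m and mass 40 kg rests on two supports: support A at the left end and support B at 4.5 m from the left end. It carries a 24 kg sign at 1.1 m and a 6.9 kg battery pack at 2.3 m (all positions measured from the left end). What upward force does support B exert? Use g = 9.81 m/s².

R_B ≈ 323 N

Choose support A as the axis so its reaction then has zero moment arm.
Beam weight: 40 × 9.81 = 392.4 N down at 2.65 m → arm 2.65 m, τ = 392.4 × 2.65 = 1040 N·m clockwise.
Sign: 24 × 9.81 = 235.4 N down at 1.1 m → arm 1.1 m, τ = 235.4 × 1.1 = 258.9 N·m clockwise.
Battery pack: 6.9 × 9.81 = 67.69 N down at 2.3 m → arm 2.3 m, τ = 67.69 × 2.3 = 155.7 N·m clockwise.
Net load moment about support A = 1455 N·m clockwise.
Reaction R at support B is upward at 4.5 m, arm 4.5 m → moment R × 4.5 counterclockwise.
Balancing moments: R × 4.5 = 1455, giving R = 323 N.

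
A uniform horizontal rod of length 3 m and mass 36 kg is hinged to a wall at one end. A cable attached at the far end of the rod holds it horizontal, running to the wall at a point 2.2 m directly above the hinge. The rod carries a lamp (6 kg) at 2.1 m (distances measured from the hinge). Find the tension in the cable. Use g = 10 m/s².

T ≈ 375 N

Sum moments about the hinge (the unknown hinge reaction has zero arm there).
Beam weight: 36 × 10 = 360 N down at 1.5 m → arm 1.5 m, τ = 360 × 1.5 = 540 N·m clockwise.
Lamp: 6 × 10 = 60 N down at 2.1 m → arm 2.1 m, τ = 60 × 2.1 = 126 N·m clockwise.
Total clockwise load moment = 666 N·m.
The cable tension T acts at 3 m; only its component perpendicular to the rod, T sinθ, produces torque. sinθ = h/√(h²+d²) = 2.2/√(2.2²+3²) = 0.5914.
Setting net torque to zero: T × 3 × 0.5914 = 666 → T = 666 / 1.774 = 375 N.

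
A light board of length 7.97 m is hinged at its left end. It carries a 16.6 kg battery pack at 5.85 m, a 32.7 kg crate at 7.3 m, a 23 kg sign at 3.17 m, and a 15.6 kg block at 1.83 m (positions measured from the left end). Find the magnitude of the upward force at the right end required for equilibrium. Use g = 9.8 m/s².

Taking torques about the left end:
Battery pack: 16.6 × 9.8 = 162.7 N down at 5.85 m → arm 5.85 m, τ = 162.7 × 5.85 = 951.8 N·m clockwise.
Crate: 32.7 × 9.8 = 320.5 N down at 7.3 m → arm 7.3 m, τ = 320.5 × 7.3 = 2340 N·m clockwise.
Sign: 23 × 9.8 = 225.4 N down at 3.17 m → arm 3.17 m, τ = 225.4 × 3.17 = 714.5 N·m clockwise.
Block: 15.6 × 9.8 = 152.9 N down at 1.83 m → arm 1.83 m, τ = 152.9 × 1.83 = 279.8 N·m clockwise.
Net moment of the loads = 4286 N·m clockwise.
The upward force F acts at the right end, arm 7.97 m, giving F × 7.97 counterclockwise.
Balancing moments: F × 7.97 = 4286, giving F = 4286 / 7.97 = 538 N.

F ≈ 538 N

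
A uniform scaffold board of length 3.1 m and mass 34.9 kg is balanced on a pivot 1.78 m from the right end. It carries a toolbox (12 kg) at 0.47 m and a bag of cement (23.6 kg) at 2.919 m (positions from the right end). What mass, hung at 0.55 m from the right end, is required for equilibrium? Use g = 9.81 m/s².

m ≈ 2.55 kg

Choose the pivot (at 1.78 m from the right end) as the axis so the support reaction has zero arm there.
Beam weight: 34.9 × 9.81 = 342.4 N down at 1.55 m → arm 0.23 m, τ = 342.4 × 0.23 = 78.75 N·m clockwise.
Toolbox: 12 × 9.81 = 117.7 N down at 0.47 m → arm 1.31 m, τ = 117.7 × 1.31 = 154.2 N·m clockwise.
Bag of cement: 23.6 × 9.81 = 231.5 N down at 2.919 m → arm 1.139 m, τ = 231.5 × 1.139 = 263.7 N·m counterclockwise.
Net moment of known loads = 30.75 N·m counterclockwise.
An unknown mass m at 0.55 m has arm 1.23 m; its moment is m·g·1.23 clockwise.
Setting net torque to zero: m × 9.81 × 1.23 = 30.75 → m = 30.75 / (9.81 × 1.23) = 2.55 kg.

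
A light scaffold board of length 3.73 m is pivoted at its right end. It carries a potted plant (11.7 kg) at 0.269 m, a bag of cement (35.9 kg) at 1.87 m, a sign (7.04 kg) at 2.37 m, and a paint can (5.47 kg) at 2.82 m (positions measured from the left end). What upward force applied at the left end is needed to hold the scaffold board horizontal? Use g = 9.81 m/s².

About the right end:
Potted plant: 11.7 × 9.81 = 114.8 N down at 0.269 m → arm 3.461 m, τ = 114.8 × 3.461 = 397.3 N·m counterclockwise.
Bag of cement: 35.9 × 9.81 = 352.2 N down at 1.87 m → arm 1.86 m, τ = 352.2 × 1.86 = 655.1 N·m counterclockwise.
Sign: 7.04 × 9.81 = 69.06 N down at 2.37 m → arm 1.36 m, τ = 69.06 × 1.36 = 93.92 N·m counterclockwise.
Paint can: 5.47 × 9.81 = 53.66 N down at 2.82 m → arm 0.91 m, τ = 53.66 × 0.91 = 48.83 N·m counterclockwise.
Net moment of the loads = 1195 N·m counterclockwise.
The upward force F acts at the left end, arm 3.73 m, giving F × 3.73 clockwise.
For rotational equilibrium, F × 3.73 = 1195, so F = 1195 / 3.73 = 320 N.

F ≈ 320 N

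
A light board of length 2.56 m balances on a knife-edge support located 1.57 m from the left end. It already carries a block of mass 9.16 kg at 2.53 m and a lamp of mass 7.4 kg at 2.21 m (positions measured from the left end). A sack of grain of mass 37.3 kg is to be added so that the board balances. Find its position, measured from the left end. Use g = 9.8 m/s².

x ≈ 1.21 m from the left end

Take moments about the knife-edge support (at 1.57 m from the left end).
Block: 9.16 × 9.8 = 89.77 N down at 2.53 m → arm 0.96 m, τ = 89.77 × 0.96 = 86.18 N·m clockwise.
Lamp: 7.4 × 9.8 = 72.52 N down at 2.21 m → arm 0.64 m, τ = 72.52 × 0.64 = 46.41 N·m clockwise.
Net moment of existing loads = 132.6 N·m clockwise.
The sack of grain weighs 37.3 × 9.8 = 365.5 N and must supply an equal counterclockwise moment, so its lever arm about the knife-edge support is 132.6 / 365.5 = 0.363 m.
That puts it at 1.57 − 0.363 = 1.21 m from the left end.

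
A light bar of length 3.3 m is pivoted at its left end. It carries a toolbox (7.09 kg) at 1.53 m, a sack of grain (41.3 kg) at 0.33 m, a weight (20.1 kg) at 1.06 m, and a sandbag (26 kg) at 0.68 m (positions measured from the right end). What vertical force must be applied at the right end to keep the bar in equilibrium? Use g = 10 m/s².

Choose the left end as the axis so the unknown pivot reaction has zero arm there.
Toolbox: 7.09 × 10 = 70.9 N down at 1.53 m → arm 1.77 m, τ = 70.9 × 1.77 = 125.5 N·m clockwise.
Sack of grain: 41.3 × 10 = 413 N down at 0.33 m → arm 2.97 m, τ = 413 × 2.97 = 1227 N·m clockwise.
Weight: 20.1 × 10 = 201 N down at 1.06 m → arm 2.24 m, τ = 201 × 2.24 = 450.2 N·m clockwise.
Sandbag: 26 × 10 = 260 N down at 0.68 m → arm 2.62 m, τ = 260 × 2.62 = 681.2 N·m clockwise.
Net moment of the loads = 2484 N·m clockwise.
The upward force F acts at the right end, arm 3.3 m, giving F × 3.3 counterclockwise.
Balancing moments: F × 3.3 = 2484, giving F = 2484 / 3.3 = 753 N.

F ≈ 753 N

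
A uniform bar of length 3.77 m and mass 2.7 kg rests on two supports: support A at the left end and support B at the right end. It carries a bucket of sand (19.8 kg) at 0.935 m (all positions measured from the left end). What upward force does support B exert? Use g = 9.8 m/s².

R_B ≈ 61.4 N

Take moments about support A.
Beam weight: 2.7 × 9.8 = 26.46 N down at 1.885 m → arm 1.885 m, τ = 26.46 × 1.885 = 49.88 N·m clockwise.
Bucket of sand: 19.8 × 9.8 = 194 N down at 0.935 m → arm 0.935 m, τ = 194 × 0.935 = 181.4 N·m clockwise.
Net load moment about support A = 231.3 N·m clockwise.
Reaction R at support B is upward at 3.77 m, arm 3.77 m → moment R × 3.77 counterclockwise.
Balancing moments: R × 3.77 = 231.3, giving R = 61.4 N.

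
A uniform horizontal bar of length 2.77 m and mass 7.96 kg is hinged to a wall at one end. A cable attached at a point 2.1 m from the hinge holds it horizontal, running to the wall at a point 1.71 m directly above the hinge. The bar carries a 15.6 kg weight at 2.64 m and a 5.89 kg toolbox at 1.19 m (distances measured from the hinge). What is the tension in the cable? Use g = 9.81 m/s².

T ≈ 438 N

Choose the hinge as the axis so the unknown hinge reaction has zero arm there.
Beam weight: 7.96 × 9.81 = 78.09 N down at 1.385 m → arm 1.385 m, τ = 78.09 × 1.385 = 108.2 N·m clockwise.
Weight: 15.6 × 9.81 = 153 N down at 2.64 m → arm 2.64 m, τ = 153 × 2.64 = 403.9 N·m clockwise.
Toolbox: 5.89 × 9.81 = 57.78 N down at 1.19 m → arm 1.19 m, τ = 57.78 × 1.19 = 68.76 N·m clockwise.
Total clockwise load moment = 580.9 N·m.
The cable tension T acts at 2.1 m; only its component perpendicular to the bar, T sinθ, produces torque. sinθ = h/√(h²+d²) = 1.71/√(1.71²+2.1²) = 0.6314.
Στ = 0 ⇒ T × 2.1 × 0.6314 = 580.9 ⇒ T = 580.9 / 1.326 = 438 N.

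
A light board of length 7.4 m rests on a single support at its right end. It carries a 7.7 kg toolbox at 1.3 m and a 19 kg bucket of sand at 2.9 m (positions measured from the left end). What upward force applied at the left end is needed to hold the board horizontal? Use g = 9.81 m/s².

About the right end:
Toolbox: 7.7 × 9.81 = 75.54 N down at 1.3 m → arm 6.1 m, τ = 75.54 × 6.1 = 460.8 N·m counterclockwise.
Bucket of sand: 19 × 9.81 = 186.4 N down at 2.9 m → arm 4.5 m, τ = 186.4 × 4.5 = 838.8 N·m counterclockwise.
Net moment of the loads = 1300 N·m counterclockwise.
The upward force F acts at the left end, arm 7.4 m, giving F × 7.4 clockwise.
Balancing moments: F × 7.4 = 1300, giving F = 1300 / 7.4 = 176 N.

F ≈ 176 N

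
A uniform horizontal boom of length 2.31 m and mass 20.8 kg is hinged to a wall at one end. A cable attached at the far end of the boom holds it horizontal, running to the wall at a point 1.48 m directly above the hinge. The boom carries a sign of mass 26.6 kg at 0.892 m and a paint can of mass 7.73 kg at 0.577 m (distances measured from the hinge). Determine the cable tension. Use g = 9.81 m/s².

T ≈ 411 N

Sum moments about the hinge (the unknown hinge reaction has zero arm there).
Beam weight: 20.8 × 9.81 = 204 N down at 1.155 m → arm 1.155 m, τ = 204 × 1.155 = 235.6 N·m clockwise.
Sign: 26.6 × 9.81 = 260.9 N down at 0.892 m → arm 0.892 m, τ = 260.9 × 0.892 = 232.7 N·m clockwise.
Paint can: 7.73 × 9.81 = 75.83 N down at 0.577 m → arm 0.577 m, τ = 75.83 × 0.577 = 43.75 N·m clockwise.
Total clockwise load moment = 512 N·m.
The cable tension T acts at 2.31 m; only its component perpendicular to the boom, T sinθ, produces torque. sinθ = h/√(h²+d²) = 1.48/√(1.48²+2.31²) = 0.5395.
Στ = 0 ⇒ T × 2.31 × 0.5395 = 512 ⇒ T = 512 / 1.246 = 411 N.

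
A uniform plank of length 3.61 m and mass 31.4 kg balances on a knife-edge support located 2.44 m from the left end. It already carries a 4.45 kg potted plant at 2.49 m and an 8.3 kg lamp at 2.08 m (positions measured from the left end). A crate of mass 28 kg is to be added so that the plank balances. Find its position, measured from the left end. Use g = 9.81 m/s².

x ≈ 3.25 m from the left end

Taking torques about the knife-edge support (at 2.44 m from the left end):
Beam weight: 31.4 × 9.81 = 308 N down at 1.805 m → arm 0.635 m, τ = 308 × 0.635 = 195.6 N·m counterclockwise.
Potted plant: 4.45 × 9.81 = 43.65 N down at 2.49 m → arm 0.05 m, τ = 43.65 × 0.05 = 2.183 N·m clockwise.
Lamp: 8.3 × 9.81 = 81.42 N down at 2.08 m → arm 0.36 m, τ = 81.42 × 0.36 = 29.31 N·m counterclockwise.
Net moment of existing loads = 222.7 N·m counterclockwise.
The crate weighs 28 × 9.81 = 274.7 N and must supply an equal clockwise moment, so its lever arm about the knife-edge support is 222.7 / 274.7 = 0.811 m.
That puts it at 2.44 + 0.811 = 3.25 m from the left end.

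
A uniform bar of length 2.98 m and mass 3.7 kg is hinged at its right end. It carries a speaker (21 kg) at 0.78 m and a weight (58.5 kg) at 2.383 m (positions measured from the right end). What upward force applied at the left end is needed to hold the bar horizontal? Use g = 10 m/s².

Sum moments about the right end (the unknown pivot reaction has zero arm there).
Beam weight: 3.7 × 10 = 37 N down at 1.49 m → arm 1.49 m, τ = 37 × 1.49 = 55.13 N·m counterclockwise.
Speaker: 21 × 10 = 210 N down at 0.78 m → arm 0.78 m, τ = 210 × 0.78 = 163.8 N·m counterclockwise.
Weight: 58.5 × 10 = 585 N down at 2.383 m → arm 2.383 m, τ = 585 × 2.383 = 1394 N·m counterclockwise.
Net moment of the loads = 1613 N·m counterclockwise.
The upward force F acts at the left end, arm 2.98 m, giving F × 2.98 clockwise.
Στ = 0 ⇒ F × 2.98 = 1613 ⇒ F = 1613 / 2.98 = 541 N.

F ≈ 541 N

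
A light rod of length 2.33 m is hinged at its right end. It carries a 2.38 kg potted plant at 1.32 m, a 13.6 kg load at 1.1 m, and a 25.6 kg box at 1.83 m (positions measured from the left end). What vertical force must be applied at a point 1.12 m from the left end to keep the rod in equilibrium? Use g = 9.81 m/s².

F ≈ 259 N

About the right end:
Potted plant: 2.38 × 9.81 = 23.35 N down at 1.32 m → arm 1.01 m, τ = 23.35 × 1.01 = 23.58 N·m counterclockwise.
Load: 13.6 × 9.81 = 133.4 N down at 1.1 m → arm 1.23 m, τ = 133.4 × 1.23 = 164.1 N·m counterclockwise.
Box: 25.6 × 9.81 = 251.1 N down at 1.83 m → arm 0.5 m, τ = 251.1 × 0.5 = 125.5 N·m counterclockwise.
Net moment of the loads = 313.2 N·m counterclockwise.
The upward force F acts at a point 1.12 m from the left end, arm 1.21 m, giving F × 1.21 clockwise.
For rotational equilibrium, F × 1.21 = 313.2, so F = 313.2 / 1.21 = 259 N.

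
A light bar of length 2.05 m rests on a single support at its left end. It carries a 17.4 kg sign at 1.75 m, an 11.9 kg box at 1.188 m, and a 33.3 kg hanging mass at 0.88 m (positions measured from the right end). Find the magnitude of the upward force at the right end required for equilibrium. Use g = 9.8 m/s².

F ≈ 260 N

Sum moments about the left end (the unknown pivot reaction has zero arm there).
Sign: 17.4 × 9.8 = 170.5 N down at 1.75 m → arm 0.3 m, τ = 170.5 × 0.3 = 51.15 N·m clockwise.
Box: 11.9 × 9.8 = 116.6 N down at 1.188 m → arm 0.862 m, τ = 116.6 × 0.862 = 100.5 N·m clockwise.
Hanging mass: 33.3 × 9.8 = 326.3 N down at 0.88 m → arm 1.17 m, τ = 326.3 × 1.17 = 381.8 N·m clockwise.
Net moment of the loads = 533.5 N·m clockwise.
The upward force F acts at the right end, arm 2.05 m, giving F × 2.05 counterclockwise.
Balancing moments: F × 2.05 = 533.5, giving F = 533.5 / 2.05 = 260 N.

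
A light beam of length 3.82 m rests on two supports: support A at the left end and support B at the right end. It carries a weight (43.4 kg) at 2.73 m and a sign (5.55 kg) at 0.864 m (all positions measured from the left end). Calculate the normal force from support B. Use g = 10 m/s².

R_B ≈ 323 N

About support A:
Weight: 43.4 × 10 = 434 N down at 2.73 m → arm 2.73 m, τ = 434 × 2.73 = 1185 N·m clockwise.
Sign: 5.55 × 10 = 55.5 N down at 0.864 m → arm 0.864 m, τ = 55.5 × 0.864 = 47.95 N·m clockwise.
Net load moment about support A = 1233 N·m clockwise.
Reaction R at support B is upward at 3.82 m, arm 3.82 m → moment R × 3.82 counterclockwise.
For rotational equilibrium, R × 3.82 = 1233, so R = 323 N.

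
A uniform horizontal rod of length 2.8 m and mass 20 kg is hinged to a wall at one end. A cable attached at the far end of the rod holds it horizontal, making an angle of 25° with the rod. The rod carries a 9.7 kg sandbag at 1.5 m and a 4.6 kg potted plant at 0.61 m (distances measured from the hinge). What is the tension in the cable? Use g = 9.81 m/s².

T ≈ 376 N

Take moments about the hinge.
Beam weight: 20 × 9.81 = 196.2 N down at 1.4 m → arm 1.4 m, τ = 196.2 × 1.4 = 274.7 N·m clockwise.
Sandbag: 9.7 × 9.81 = 95.16 N down at 1.5 m → arm 1.5 m, τ = 95.16 × 1.5 = 142.7 N·m clockwise.
Potted plant: 4.6 × 9.81 = 45.13 N down at 0.61 m → arm 0.61 m, τ = 45.13 × 0.61 = 27.53 N·m clockwise.
Total clockwise load moment = 444.9 N·m.
The cable tension T acts at 2.8 m; only its component perpendicular to the rod, T sinθ, produces torque. sin 25° = 0.4226.
Setting net torque to zero: T × 2.8 × 0.4226 = 444.9 → T = 444.9 / 1.183 = 376 N.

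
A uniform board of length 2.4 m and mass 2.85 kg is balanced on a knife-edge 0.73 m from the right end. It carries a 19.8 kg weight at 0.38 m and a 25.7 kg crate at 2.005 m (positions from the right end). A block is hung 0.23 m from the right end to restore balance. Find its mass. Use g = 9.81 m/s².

Sum moments about the knife-edge (at 0.73 m from the right end) (the support reaction has zero arm there).
Beam weight: 2.85 × 9.81 = 27.96 N down at 1.2 m → arm 0.47 m, τ = 27.96 × 0.47 = 13.14 N·m counterclockwise.
Weight: 19.8 × 9.81 = 194.2 N down at 0.38 m → arm 0.35 m, τ = 194.2 × 0.35 = 67.97 N·m clockwise.
Crate: 25.7 × 9.81 = 252.1 N down at 2.005 m → arm 1.275 m, τ = 252.1 × 1.275 = 321.4 N·m counterclockwise.
Net moment of known loads = 266.6 N·m counterclockwise.
An unknown mass m at 0.23 m has arm 0.5 m; its moment is m·g·0.5 clockwise.
Στ = 0 ⇒ m × 9.81 × 0.5 = 266.6 ⇒ m = 266.6 / (9.81 × 0.5) = 54.4 kg.

m ≈ 54.4 kg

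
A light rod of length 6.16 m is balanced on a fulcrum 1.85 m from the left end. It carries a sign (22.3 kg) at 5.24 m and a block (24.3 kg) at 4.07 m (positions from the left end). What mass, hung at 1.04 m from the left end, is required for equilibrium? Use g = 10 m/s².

Choose the fulcrum (at 1.85 m from the left end) as the axis so the support reaction has zero arm there.
Sign: 22.3 × 10 = 223 N down at 5.24 m → arm 3.39 m, τ = 223 × 3.39 = 756 N·m clockwise.
Block: 24.3 × 10 = 243 N down at 4.07 m → arm 2.22 m, τ = 243 × 2.22 = 539.5 N·m clockwise.
Net moment of known loads = 1296 N·m clockwise.
An unknown mass m at 1.04 m has arm 0.81 m; its moment is m·g·0.81 counterclockwise.
Setting net torque to zero: m × 10 × 0.81 = 1296 → m = 1296 / (10 × 0.81) = 160 kg.

m ≈ 160 kg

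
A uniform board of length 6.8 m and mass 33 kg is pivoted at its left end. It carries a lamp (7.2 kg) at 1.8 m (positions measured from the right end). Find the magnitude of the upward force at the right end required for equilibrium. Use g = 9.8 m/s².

F ≈ 214 N

Taking torques about the left end:
Beam weight: 33 × 9.8 = 323.4 N down at 3.4 m → arm 3.4 m, τ = 323.4 × 3.4 = 1100 N·m clockwise.
Lamp: 7.2 × 9.8 = 70.56 N down at 1.8 m → arm 5 m, τ = 70.56 × 5 = 352.8 N·m clockwise.
Net moment of the loads = 1453 N·m clockwise.
The upward force F acts at the right end, arm 6.8 m, giving F × 6.8 counterclockwise.
For rotational equilibrium, F × 6.8 = 1453, so F = 1453 / 6.8 = 214 N.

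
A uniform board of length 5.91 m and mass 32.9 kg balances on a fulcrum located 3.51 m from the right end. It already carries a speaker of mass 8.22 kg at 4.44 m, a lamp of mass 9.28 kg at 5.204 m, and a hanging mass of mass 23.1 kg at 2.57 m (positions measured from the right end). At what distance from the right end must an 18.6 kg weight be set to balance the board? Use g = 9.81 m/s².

x ≈ 4.4 m from the right end

Choose the fulcrum (at 3.51 m from the right end) as the axis so the support reaction has zero arm there.
Beam weight: 32.9 × 9.81 = 322.7 N down at 2.955 m → arm 0.555 m, τ = 322.7 × 0.555 = 179.1 N·m clockwise.
Speaker: 8.22 × 9.81 = 80.64 N down at 4.44 m → arm 0.93 m, τ = 80.64 × 0.93 = 75 N·m counterclockwise.
Lamp: 9.28 × 9.81 = 91.04 N down at 5.204 m → arm 1.694 m, τ = 91.04 × 1.694 = 154.2 N·m counterclockwise.
Hanging mass: 23.1 × 9.81 = 226.6 N down at 2.57 m → arm 0.94 m, τ = 226.6 × 0.94 = 213 N·m clockwise.
Net moment of existing loads = 162.9 N·m clockwise.
The weight weighs 18.6 × 9.81 = 182.5 N and must supply an equal counterclockwise moment, so its lever arm about the fulcrum is 162.9 / 182.5 = 0.893 m.
That puts it at 3.51 + 0.893 = 4.4 m from the right end.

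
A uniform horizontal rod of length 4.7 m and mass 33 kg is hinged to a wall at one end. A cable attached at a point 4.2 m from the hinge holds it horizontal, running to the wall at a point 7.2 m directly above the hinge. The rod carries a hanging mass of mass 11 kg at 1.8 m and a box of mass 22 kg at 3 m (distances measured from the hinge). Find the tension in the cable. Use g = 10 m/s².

Taking torques about the hinge:
Beam weight: 33 × 10 = 330 N down at 2.35 m → arm 2.35 m, τ = 330 × 2.35 = 775.5 N·m clockwise.
Hanging mass: 11 × 10 = 110 N down at 1.8 m → arm 1.8 m, τ = 110 × 1.8 = 198 N·m clockwise.
Box: 22 × 10 = 220 N down at 3 m → arm 3 m, τ = 220 × 3 = 660 N·m clockwise.
Total clockwise load moment = 1634 N·m.
The cable tension T acts at 4.2 m; only its component perpendicular to the rod, T sinθ, produces torque. sinθ = h/√(h²+d²) = 7.2/√(7.2²+4.2²) = 0.8638.
Στ = 0 ⇒ T × 4.2 × 0.8638 = 1634 ⇒ T = 1634 / 3.628 = 450 N.

T ≈ 450 N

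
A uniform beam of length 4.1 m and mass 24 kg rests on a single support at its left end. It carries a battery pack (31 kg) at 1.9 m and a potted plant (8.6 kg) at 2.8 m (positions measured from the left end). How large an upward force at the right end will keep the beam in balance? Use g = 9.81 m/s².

Take moments about the left end.
Beam weight: 24 × 9.81 = 235.4 N down at 2.05 m → arm 2.05 m, τ = 235.4 × 2.05 = 482.6 N·m clockwise.
Battery pack: 31 × 9.81 = 304.1 N down at 1.9 m → arm 1.9 m, τ = 304.1 × 1.9 = 577.8 N·m clockwise.
Potted plant: 8.6 × 9.81 = 84.37 N down at 2.8 m → arm 2.8 m, τ = 84.37 × 2.8 = 236.2 N·m clockwise.
Net moment of the loads = 1297 N·m clockwise.
The upward force F acts at the right end, arm 4.1 m, giving F × 4.1 counterclockwise.
Στ = 0 ⇒ F × 4.1 = 1297 ⇒ F = 1297 / 4.1 = 316 N.

F ≈ 316 N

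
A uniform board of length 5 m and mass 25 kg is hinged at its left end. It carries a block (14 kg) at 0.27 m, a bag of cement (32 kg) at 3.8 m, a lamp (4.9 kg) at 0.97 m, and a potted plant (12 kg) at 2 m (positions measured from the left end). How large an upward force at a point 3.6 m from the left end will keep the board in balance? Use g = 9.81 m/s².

F ≈ 590 N

Take moments about the left end.
Beam weight: 25 × 9.81 = 245.2 N down at 2.5 m → arm 2.5 m, τ = 245.2 × 2.5 = 613 N·m clockwise.
Block: 14 × 9.81 = 137.3 N down at 0.27 m → arm 0.27 m, τ = 137.3 × 0.27 = 37.07 N·m clockwise.
Bag of cement: 32 × 9.81 = 313.9 N down at 3.8 m → arm 3.8 m, τ = 313.9 × 3.8 = 1193 N·m clockwise.
Lamp: 4.9 × 9.81 = 48.07 N down at 0.97 m → arm 0.97 m, τ = 48.07 × 0.97 = 46.63 N·m clockwise.
Potted plant: 12 × 9.81 = 117.7 N down at 2 m → arm 2 m, τ = 117.7 × 2 = 235.4 N·m clockwise.
Net moment of the loads = 2125 N·m clockwise.
The upward force F acts at a point 3.6 m from the left end, arm 3.6 m, giving F × 3.6 counterclockwise.
Setting net torque to zero: F × 3.6 = 2125 → F = 2125 / 3.6 = 590 N.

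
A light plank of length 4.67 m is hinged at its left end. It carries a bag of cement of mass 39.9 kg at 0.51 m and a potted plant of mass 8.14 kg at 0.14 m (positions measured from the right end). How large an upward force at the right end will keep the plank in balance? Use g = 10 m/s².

F ≈ 434 N

Choose the left end as the axis so the unknown pivot reaction has zero arm there.
Bag of cement: 39.9 × 10 = 399 N down at 0.51 m → arm 4.16 m, τ = 399 × 4.16 = 1660 N·m clockwise.
Potted plant: 8.14 × 10 = 81.4 N down at 0.14 m → arm 4.53 m, τ = 81.4 × 4.53 = 368.7 N·m clockwise.
Net moment of the loads = 2029 N·m clockwise.
The upward force F acts at the right end, arm 4.67 m, giving F × 4.67 counterclockwise.
Setting net torque to zero: F × 4.67 = 2029 → F = 2029 / 4.67 = 434 N.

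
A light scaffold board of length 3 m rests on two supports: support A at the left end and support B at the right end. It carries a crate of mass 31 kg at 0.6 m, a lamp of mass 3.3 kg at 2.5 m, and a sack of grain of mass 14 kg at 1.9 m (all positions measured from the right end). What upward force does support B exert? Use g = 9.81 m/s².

R_B ≈ 299 N

Choose support A as the axis so its reaction then has zero moment arm.
Crate: 31 × 9.81 = 304.1 N down at 0.6 m → arm 2.4 m, τ = 304.1 × 2.4 = 729.8 N·m clockwise.
Lamp: 3.3 × 9.81 = 32.37 N down at 2.5 m → arm 0.5 m, τ = 32.37 × 0.5 = 16.18 N·m clockwise.
Sack of grain: 14 × 9.81 = 137.3 N down at 1.9 m → arm 1.1 m, τ = 137.3 × 1.1 = 151 N·m clockwise.
Net load moment about support A = 897 N·m clockwise.
Reaction R at support B is upward at 0 m, arm 3 m → moment R × 3 counterclockwise.
Setting net torque to zero: R × 3 = 897 → R = 299 N.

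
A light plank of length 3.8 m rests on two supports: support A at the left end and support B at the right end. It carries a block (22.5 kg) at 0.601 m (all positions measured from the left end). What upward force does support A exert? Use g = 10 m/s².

R_A ≈ 189 N

Choose support B as the axis so its reaction then has zero moment arm.
Block: 22.5 × 10 = 225 N down at 0.601 m → arm 3.199 m, τ = 225 × 3.199 = 719.8 N·m counterclockwise.
Net load moment about support B = 719.8 N·m counterclockwise.
Reaction R at support A is upward at 0 m, arm 3.8 m → moment R × 3.8 clockwise.
Balancing moments: R × 3.8 = 719.8, giving R = 189 N.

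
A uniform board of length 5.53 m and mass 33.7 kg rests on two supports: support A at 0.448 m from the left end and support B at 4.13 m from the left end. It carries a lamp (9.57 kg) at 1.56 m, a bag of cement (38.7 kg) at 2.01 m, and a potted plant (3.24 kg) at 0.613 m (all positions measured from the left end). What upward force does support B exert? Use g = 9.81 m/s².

R_B ≈ 399 N

About support A:
Beam weight: 33.7 × 9.81 = 330.6 N down at 2.765 m → arm 2.317 m, τ = 330.6 × 2.317 = 766 N·m clockwise.
Lamp: 9.57 × 9.81 = 93.88 N down at 1.56 m → arm 1.112 m, τ = 93.88 × 1.112 = 104.4 N·m clockwise.
Bag of cement: 38.7 × 9.81 = 379.6 N down at 2.01 m → arm 1.562 m, τ = 379.6 × 1.562 = 592.9 N·m clockwise.
Potted plant: 3.24 × 9.81 = 31.78 N down at 0.613 m → arm 0.165 m, τ = 31.78 × 0.165 = 5.244 N·m clockwise.
Net load moment about support A = 1469 N·m clockwise.
Reaction R at support B is upward at 4.13 m, arm 3.682 m → moment R × 3.682 counterclockwise.
Balancing moments: R × 3.682 = 1469, giving R = 399 N.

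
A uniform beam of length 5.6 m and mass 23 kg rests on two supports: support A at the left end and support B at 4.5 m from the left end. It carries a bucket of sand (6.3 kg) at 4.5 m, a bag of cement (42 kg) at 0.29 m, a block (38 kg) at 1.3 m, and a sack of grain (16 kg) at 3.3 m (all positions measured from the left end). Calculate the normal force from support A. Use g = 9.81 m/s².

R_A ≈ 778 N

About support B:
Beam weight: 23 × 9.81 = 225.6 N down at 2.8 m → arm 1.7 m, τ = 225.6 × 1.7 = 383.5 N·m counterclockwise.
Bucket of sand: acts at the support B, moment arm 0 → no torque.
Bag of cement: 42 × 9.81 = 412 N down at 0.29 m → arm 4.21 m, τ = 412 × 4.21 = 1735 N·m counterclockwise.
Block: 38 × 9.81 = 372.8 N down at 1.3 m → arm 3.2 m, τ = 372.8 × 3.2 = 1193 N·m counterclockwise.
Sack of grain: 16 × 9.81 = 157 N down at 3.3 m → arm 1.2 m, τ = 157 × 1.2 = 188.4 N·m counterclockwise.
Net load moment about support B = 3500 N·m counterclockwise.
Reaction R at support A is upward at 0 m, arm 4.5 m → moment R × 4.5 clockwise.
Setting net torque to zero: R × 4.5 = 3500 → R = 778 N.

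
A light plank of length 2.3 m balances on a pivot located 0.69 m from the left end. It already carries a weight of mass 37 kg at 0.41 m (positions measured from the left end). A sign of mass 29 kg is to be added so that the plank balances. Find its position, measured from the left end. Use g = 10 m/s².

x ≈ 1.05 m from the left end

Sum moments about the pivot (at 0.69 m from the left end) (the support reaction has zero arm there).
Weight: 37 × 10 = 370 N down at 0.41 m → arm 0.28 m, τ = 370 × 0.28 = 103.6 N·m counterclockwise.
Net moment of existing loads = 103.6 N·m counterclockwise.
The sign weighs 29 × 10 = 290 N and must supply an equal clockwise moment, so its lever arm about the pivot is 103.6 / 290 = 0.357 m.
That puts it at 0.69 + 0.357 = 1.05 m from the left end.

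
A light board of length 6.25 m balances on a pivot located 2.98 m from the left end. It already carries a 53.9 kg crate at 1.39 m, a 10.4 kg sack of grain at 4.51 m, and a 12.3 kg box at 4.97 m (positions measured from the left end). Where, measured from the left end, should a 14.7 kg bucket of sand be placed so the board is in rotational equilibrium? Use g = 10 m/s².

x ≈ 6.06 m from the left end

Taking torques about the pivot (at 2.98 m from the left end):
Crate: 53.9 × 10 = 539 N down at 1.39 m → arm 1.59 m, τ = 539 × 1.59 = 857 N·m counterclockwise.
Sack of grain: 10.4 × 10 = 104 N down at 4.51 m → arm 1.53 m, τ = 104 × 1.53 = 159.1 N·m clockwise.
Box: 12.3 × 10 = 123 N down at 4.97 m → arm 1.99 m, τ = 123 × 1.99 = 244.8 N·m clockwise.
Net moment of existing loads = 453.1 N·m counterclockwise.
The bucket of sand weighs 14.7 × 10 = 147 N and must supply an equal clockwise moment, so its lever arm about the pivot is 453.1 / 147 = 3.08 m.
That puts it at 2.98 + 3.08 = 6.06 m from the left end.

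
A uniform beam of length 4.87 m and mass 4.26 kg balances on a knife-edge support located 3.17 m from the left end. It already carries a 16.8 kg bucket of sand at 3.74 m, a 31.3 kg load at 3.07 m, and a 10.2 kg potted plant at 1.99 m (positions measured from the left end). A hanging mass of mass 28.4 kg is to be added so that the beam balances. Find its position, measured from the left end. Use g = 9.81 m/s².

x ≈ 3.48 m from the left end

About the knife-edge support (at 3.17 m from the left end):
Beam weight: 4.26 × 9.81 = 41.79 N down at 2.435 m → arm 0.735 m, τ = 41.79 × 0.735 = 30.72 N·m counterclockwise.
Bucket of sand: 16.8 × 9.81 = 164.8 N down at 3.74 m → arm 0.57 m, τ = 164.8 × 0.57 = 93.94 N·m clockwise.
Load: 31.3 × 9.81 = 307.1 N down at 3.07 m → arm 0.1 m, τ = 307.1 × 0.1 = 30.71 N·m counterclockwise.
Potted plant: 10.2 × 9.81 = 100.1 N down at 1.99 m → arm 1.18 m, τ = 100.1 × 1.18 = 118.1 N·m counterclockwise.
Net moment of existing loads = 85.59 N·m counterclockwise.
The hanging mass weighs 28.4 × 9.81 = 278.6 N and must supply an equal clockwise moment, so its lever arm about the knife-edge support is 85.59 / 278.6 = 0.307 m.
That puts it at 3.17 + 0.307 = 3.48 m from the left end.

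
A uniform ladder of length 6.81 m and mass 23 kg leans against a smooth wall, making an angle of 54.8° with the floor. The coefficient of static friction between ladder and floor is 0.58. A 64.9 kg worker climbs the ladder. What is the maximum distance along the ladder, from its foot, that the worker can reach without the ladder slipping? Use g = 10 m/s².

About the foot of the ladder:
Ladder weight 23×10 = 230 N acts at 3.405 m along the ladder; its horizontal arm is 3.405·cos54.8° = 1.963 m → τ = 451.5 N·m clockwise.
Worker weight 64.9×10 = 649 N at distance d → arm d·cos54.8° → τ = 649·d·0.5764 clockwise.
Wall normal N at the top has arm L sinθ = 5.565 m counterclockwise, so Στ = 0 gives N·5.565 = 451.5 + 374.1·d.
ΣFy = 0 ⇒ N_floor = 879 N, so the maximum friction is μ_s·N_floor = 0.58×879 = 509.8 N. ΣFx = 0 ⇒ N_wall = f, so at the slipping point N = 509.8 N.
Substituting: 509.8×5.565 = 451.5 + 374.1·d ⇒ d = (2837 − 451.5) / 374.1 = 6.38 m.

d ≈ 6.38 m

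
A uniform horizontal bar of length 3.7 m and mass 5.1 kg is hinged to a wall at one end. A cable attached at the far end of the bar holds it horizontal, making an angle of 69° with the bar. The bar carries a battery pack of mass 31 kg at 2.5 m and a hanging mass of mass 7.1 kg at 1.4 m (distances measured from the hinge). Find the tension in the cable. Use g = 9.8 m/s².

Choose the hinge as the axis so the unknown hinge reaction has zero arm there.
Beam weight: 5.1 × 9.8 = 49.98 N down at 1.85 m → arm 1.85 m, τ = 49.98 × 1.85 = 92.46 N·m clockwise.
Battery pack: 31 × 9.8 = 303.8 N down at 2.5 m → arm 2.5 m, τ = 303.8 × 2.5 = 759.5 N·m clockwise.
Hanging mass: 7.1 × 9.8 = 69.58 N down at 1.4 m → arm 1.4 m, τ = 69.58 × 1.4 = 97.41 N·m clockwise.
Total clockwise load moment = 949.4 N·m.
The cable tension T acts at 3.7 m; only its component perpendicular to the bar, T sinθ, produces torque. sin 69° = 0.9336.
Στ = 0 ⇒ T × 3.7 × 0.9336 = 949.4 ⇒ T = 949.4 / 3.454 = 275 N.

T ≈ 275 N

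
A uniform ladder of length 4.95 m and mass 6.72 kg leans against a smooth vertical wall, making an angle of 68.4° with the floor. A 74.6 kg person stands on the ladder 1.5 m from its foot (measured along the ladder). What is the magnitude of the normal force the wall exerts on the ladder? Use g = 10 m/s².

N_wall ≈ 103 N

Sum moments about the foot of the ladder (the floor normal and friction both act there and drop out).
Ladder weight 6.72×10 = 67.2 N acts at 2.475 m along the ladder; its horizontal arm is 2.475·cos68.4° = 0.9111 m → τ = 61.23 N·m clockwise.
Person: 74.6×10 = 746 N at 1.5 m → arm 0.5522 m → τ = 411.9 N·m clockwise.
Wall normal N acts horizontally at the top; its moment arm is the height L sinθ = 4.95·sin68.4° = 4.602 m, counterclockwise.
For rotational equilibrium, N × 4.602 = 473.1, so N = 103 N.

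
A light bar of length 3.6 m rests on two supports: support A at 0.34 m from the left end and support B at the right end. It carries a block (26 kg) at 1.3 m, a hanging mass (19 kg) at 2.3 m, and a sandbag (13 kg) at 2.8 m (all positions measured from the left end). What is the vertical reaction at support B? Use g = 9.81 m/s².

Taking torques about support A:
Block: 26 × 9.81 = 255.1 N down at 1.3 m → arm 0.96 m, τ = 255.1 × 0.96 = 244.9 N·m clockwise.
Hanging mass: 19 × 9.81 = 186.4 N down at 2.3 m → arm 1.96 m, τ = 186.4 × 1.96 = 365.3 N·m clockwise.
Sandbag: 13 × 9.81 = 127.5 N down at 2.8 m → arm 2.46 m, τ = 127.5 × 2.46 = 313.6 N·m clockwise.
Net load moment about support A = 923.8 N·m clockwise.
Reaction R at support B is upward at 3.6 m, arm 3.26 m → moment R × 3.26 counterclockwise.
Στ = 0 ⇒ R × 3.26 = 923.8 ⇒ R = 283 N.

R_B ≈ 283 N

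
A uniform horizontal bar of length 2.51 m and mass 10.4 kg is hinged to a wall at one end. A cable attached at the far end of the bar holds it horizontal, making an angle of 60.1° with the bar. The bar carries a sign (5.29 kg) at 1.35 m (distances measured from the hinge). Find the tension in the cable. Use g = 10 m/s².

Taking torques about the hinge:
Beam weight: 10.4 × 10 = 104 N down at 1.255 m → arm 1.255 m, τ = 104 × 1.255 = 130.5 N·m clockwise.
Sign: 5.29 × 10 = 52.9 N down at 1.35 m → arm 1.35 m, τ = 52.9 × 1.35 = 71.42 N·m clockwise.
Total clockwise load moment = 201.9 N·m.
The cable tension T acts at 2.51 m; only its component perpendicular to the bar, T sinθ, produces torque. sin 60.1° = 0.8669.
Setting net torque to zero: T × 2.51 × 0.8669 = 201.9 → T = 201.9 / 2.176 = 92.8 N.

T ≈ 92.8 N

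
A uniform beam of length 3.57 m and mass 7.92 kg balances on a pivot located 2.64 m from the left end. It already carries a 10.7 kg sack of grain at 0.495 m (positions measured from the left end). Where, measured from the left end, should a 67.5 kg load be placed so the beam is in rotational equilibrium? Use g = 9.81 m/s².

About the pivot (at 2.64 m from the left end):
Beam weight: 7.92 × 9.81 = 77.7 N down at 1.785 m → arm 0.855 m, τ = 77.7 × 0.855 = 66.43 N·m counterclockwise.
Sack of grain: 10.7 × 9.81 = 105 N down at 0.495 m → arm 2.145 m, τ = 105 × 2.145 = 225.2 N·m counterclockwise.
Net moment of existing loads = 291.6 N·m counterclockwise.
The load weighs 67.5 × 9.81 = 662.2 N and must supply an equal clockwise moment, so its lever arm about the pivot is 291.6 / 662.2 = 0.44 m.
That puts it at 2.64 + 0.44 = 3.08 m from the left end.

x ≈ 3.08 m from the left end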